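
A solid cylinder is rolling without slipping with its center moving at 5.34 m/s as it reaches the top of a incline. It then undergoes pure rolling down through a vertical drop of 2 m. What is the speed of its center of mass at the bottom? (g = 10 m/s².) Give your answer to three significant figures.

v ≈ 7.43 m/s

The moment of inertia is (1/2)MR², giving k ≡ I/(MR²) = 0.5.
Since it rolls without slipping, ω = v/R and KE = ½Mv² + ½Iω² = ½(1+k)Mv² = (3/4)Mv².
Conserving energy between top and bottom: (3/4)Mv² = (3/4)Mv₀² + Mgh, hence v² = v₀² + 2gh/(1+k).
v = √(5.34² + 2×10×2/1.5) = √55.18 ≈ 7.43 m/s.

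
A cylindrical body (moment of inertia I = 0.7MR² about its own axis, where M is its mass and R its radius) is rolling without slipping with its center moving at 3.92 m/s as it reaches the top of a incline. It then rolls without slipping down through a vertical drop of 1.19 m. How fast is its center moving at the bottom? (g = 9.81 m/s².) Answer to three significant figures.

For this body I = 0.7MR², i.e. k = I/(MR²) = 0.7.
Pure rolling means v = ωR; then KE = ½Mv² + ½I(v/R)² = ½(1+k)Mv² = (17/20)Mv².
Energy conservation: (17/20)Mv₀² + Mgh = (17/20)Mv², so v² = v₀² + 2gh/(1+k).
v = √(3.92² + 2×9.81×1.19/1.7) = √29.1 ≈ 5.39 m/s.

v ≈ 5.39 m/s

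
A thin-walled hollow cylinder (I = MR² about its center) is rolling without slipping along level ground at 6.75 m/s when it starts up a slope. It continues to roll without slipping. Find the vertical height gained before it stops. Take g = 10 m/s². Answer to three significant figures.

h ≈ 4.56 m

With I = MR², the ratio k = I/(MR²) is 1.
The rolling condition ω = v/R makes the rotational term ½I(v/R)² = ½kMv², so KE_total = ½(1+k)Mv² = Mv².
At the top the kinetic energy is zero, so Mv₀² = Mgh.
Thus h = (1+k)v₀²/(2g) = 2 × 6.75² / (2 × 10) ≈ 4.56 m.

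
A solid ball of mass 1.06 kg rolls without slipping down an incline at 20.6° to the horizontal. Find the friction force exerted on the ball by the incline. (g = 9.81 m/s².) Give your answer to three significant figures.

f ≈ 1.05 N

For this body I = (2/5)MR², i.e. k = I/(MR²) = 0.4.
Newton's second law down the slope: Mg sinθ − f = Ma. The torque equation fR = Iα (with α = a/R) gives f = kMa.
Combining, a = g sinθ/(1+k) and f = kMa = kMg sinθ/(1+k).
f = 0.4 × 1.06 × 9.81 × sin20.6° / 1.4 ≈ 1.05 N.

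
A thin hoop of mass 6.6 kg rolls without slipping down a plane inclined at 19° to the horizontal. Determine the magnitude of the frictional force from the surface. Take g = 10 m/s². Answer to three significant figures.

Here I = MR², so the shape factor k = I/(MR²) = 1.
Newton's second law down the slope: Mg sinθ − f = Ma. The torque equation fR = Iα (with α = a/R) gives f = kMa.
Combining, a = g sinθ/(1+k) and f = kMa = kMg sinθ/(1+k).
f = 1 × 6.6 × 10 × sin19° / 2 ≈ 10.7 N.

f ≈ 10.7 N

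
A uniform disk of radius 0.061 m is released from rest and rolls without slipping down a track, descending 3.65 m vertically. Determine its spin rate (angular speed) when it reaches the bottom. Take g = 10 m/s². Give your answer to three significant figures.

With I = (1/2)MR², the ratio k = I/(MR²) is 0.5.
Since it rolls without slipping, ω = v/R and KE = ½Mv² + ½Iω² = ½(1+k)Mv² = (3/4)Mv².
Energy conservation Mgh = ½(1+k)Mv² gives v = √(2gh/(1+k)) = √(2 × 10 × 3.65 / 1.5) = 6.976 m/s.
The angular speed follows from ω = v/R = 6.976/0.061 ≈ 114 rad/s.

ω ≈ 114 rad/s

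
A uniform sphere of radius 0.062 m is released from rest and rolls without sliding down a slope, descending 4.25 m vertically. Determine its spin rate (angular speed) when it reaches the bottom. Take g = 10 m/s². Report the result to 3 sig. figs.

The moment of inertia is (2/5)MR², giving k ≡ I/(MR²) = 0.4.
Rolling without slipping gives ω = v/R, so the total kinetic energy is ½Mv² + ½Iω² = ½(1+k)Mv² = (7/10)Mv².
Energy conservation Mgh = ½(1+k)Mv² gives v = √(2gh/(1+k)) = √(2 × 10 × 4.25 / 1.4) = 7.792 m/s.
The angular speed follows from ω = v/R = 7.792/0.062 ≈ 126 rad/s.

ω ≈ 126 rad/s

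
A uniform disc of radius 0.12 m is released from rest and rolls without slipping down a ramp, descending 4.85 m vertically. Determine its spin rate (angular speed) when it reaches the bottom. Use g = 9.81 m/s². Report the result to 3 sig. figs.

With I = (1/2)MR², the ratio k = I/(MR²) is 0.5.
Since it rolls without slipping, ω = v/R and KE = ½Mv² + ½Iω² = ½(1+k)Mv² = (3/4)Mv².
Energy conservation Mgh = ½(1+k)Mv² gives v = √(2gh/(1+k)) = √(2 × 9.81 × 4.85 / 1.5) = 7.965 m/s.
The angular speed follows from ω = v/R = 7.965/0.12 ≈ 66.4 rad/s.

ω ≈ 66.4 rad/s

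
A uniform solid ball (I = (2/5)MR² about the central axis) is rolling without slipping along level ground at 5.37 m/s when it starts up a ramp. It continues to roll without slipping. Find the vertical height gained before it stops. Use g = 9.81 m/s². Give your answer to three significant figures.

Here I = (2/5)MR², so the shape factor k = I/(MR²) = 0.4.
Since it rolls without slipping, ω = v/R and KE = ½Mv² + ½Iω² = ½(1+k)Mv² = (7/10)Mv².
All of this converts to potential energy at the highest point: (7/10)Mv₀² = Mgh.
Thus h = (1+k)v₀²/(2g) = 1.4 × 5.37² / (2 × 9.81) ≈ 2.06 m.

h ≈ 2.06 m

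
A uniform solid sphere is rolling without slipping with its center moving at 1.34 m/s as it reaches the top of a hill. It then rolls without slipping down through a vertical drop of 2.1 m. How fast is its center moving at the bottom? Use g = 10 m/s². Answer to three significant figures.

v ≈ 5.64 m/s

With I = (2/5)MR², the ratio k = I/(MR²) is 0.4.
Since it rolls without slipping, ω = v/R and KE = ½Mv² + ½Iω² = ½(1+k)Mv² = (7/10)Mv².
Conserving energy between top and bottom: (7/10)Mv² = (7/10)Mv₀² + Mgh, hence v² = v₀² + 2gh/(1+k).
v = √(1.34² + 2×10×2.1/1.4) = √31.8 ≈ 5.64 m/s.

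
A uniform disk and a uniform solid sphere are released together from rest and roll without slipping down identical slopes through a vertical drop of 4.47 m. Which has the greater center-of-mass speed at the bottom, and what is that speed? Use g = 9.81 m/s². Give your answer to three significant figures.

For rolling without slipping, Mgh = ½(1+k)Mv² where k = I/(MR²), so v = √(2gh/(1+k)).
Uniform disk: k = 0.5, giving v = √(2×9.81×4.47/1.5) = 7.646 m/s.
Uniform solid sphere: k = 0.4, giving v = √(2×9.81×4.47/1.4) = 7.915 m/s.
The smaller k wins: the uniform solid sphere, at ≈ 7.91 m/s.

the uniform solid sphere, at v ≈ 7.91 m/s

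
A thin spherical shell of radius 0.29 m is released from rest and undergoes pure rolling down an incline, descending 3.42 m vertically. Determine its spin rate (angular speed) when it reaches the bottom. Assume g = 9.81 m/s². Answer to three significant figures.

ω ≈ 21.9 rad/s

Here I = (2/3)MR², so the shape factor k = I/(MR²) = 2/3.
Since it rolls without slipping, ω = v/R and KE = ½Mv² + ½Iω² = ½(1+k)Mv² = (5/6)Mv².
Energy conservation Mgh = ½(1+k)Mv² gives v = √(2gh/(1+k)) = √(2 × 9.81 × 3.42 / 1.667) = 6.345 m/s.
The angular speed follows from ω = v/R = 6.345/0.29 ≈ 21.9 rad/s.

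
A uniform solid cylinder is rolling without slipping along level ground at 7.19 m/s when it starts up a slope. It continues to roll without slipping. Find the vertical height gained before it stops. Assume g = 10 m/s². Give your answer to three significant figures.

h ≈ 3.88 m

With I = (1/2)MR², the ratio k = I/(MR²) is 0.5.
Pure rolling means v = ωR; then KE = ½Mv² + ½I(v/R)² = ½(1+k)Mv² = (3/4)Mv².
All of this converts to potential energy at the highest point: (3/4)Mv₀² = Mgh.
Thus h = (1+k)v₀²/(2g) = 1.5 × 7.19² / (2 × 10) ≈ 3.88 m.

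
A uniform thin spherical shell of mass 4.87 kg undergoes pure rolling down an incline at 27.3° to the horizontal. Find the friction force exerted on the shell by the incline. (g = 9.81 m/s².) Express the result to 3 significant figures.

The moment of inertia is (2/3)MR², giving k ≡ I/(MR²) = 2/3.
Along the incline Mg sinθ − f = Ma, and torque about the center fR = Iα = kMR²(a/R) gives f = kMa.
Combining, a = g sinθ/(1+k) and f = kMa = kMg sinθ/(1+k).
f = (2/3) × 4.87 × 9.81 × sin27.3° / 1.667 ≈ 8.76 N.

f ≈ 8.76 N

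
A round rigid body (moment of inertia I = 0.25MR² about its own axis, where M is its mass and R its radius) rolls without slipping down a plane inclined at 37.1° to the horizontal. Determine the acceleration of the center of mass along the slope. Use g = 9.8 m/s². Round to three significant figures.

a ≈ 4.73 m/s²

With I = 0.25MR², the ratio k = I/(MR²) is 0.25.
Along the incline Mg sinθ − f = Ma, and torque about the center fR = Iα = kMR²(a/R) gives f = kMa.
Eliminating f: Mg sinθ = (1+k)Ma, so a = g sinθ/(1+k) = 9.8 × sin37.1° / 1.25 ≈ 4.73 m/s².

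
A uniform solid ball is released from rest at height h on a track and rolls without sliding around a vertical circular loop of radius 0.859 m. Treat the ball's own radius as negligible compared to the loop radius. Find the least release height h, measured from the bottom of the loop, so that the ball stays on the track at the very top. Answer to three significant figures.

For this body I = (2/5)MR², i.e. k = I/(MR²) = 0.4.
At the top, contact is just lost when gravity alone supplies the centripetal force: Mg = Mv_top²/r, i.e. v_top² = gr.
With ω = v/R, the kinetic energy at speed v is ½(1+k)Mv² = (7/10)Mv².
Energy conservation from release (height h) to the top (height 2r): Mgh = Mg(2r) + (7/10)M·gr.
Thus h_min = 2r + (1+k)r/2 = r(2 + 1.4/2) = 0.859 × 2.7 ≈ 2.32 m.

h_min ≈ 2.32 m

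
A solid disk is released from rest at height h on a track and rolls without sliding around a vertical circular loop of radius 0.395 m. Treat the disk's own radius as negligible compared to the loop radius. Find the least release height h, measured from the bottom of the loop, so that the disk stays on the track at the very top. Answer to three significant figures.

h_min ≈ 1.09 m

For this body I = (1/2)MR², i.e. k = I/(MR²) = 0.5.
At the top, contact is just lost when gravity alone supplies the centripetal force: Mg = Mv_top²/r, i.e. v_top² = gr.
With ω = v/R, the kinetic energy at speed v is ½(1+k)Mv² = (3/4)Mv².
Energy conservation from release (height h) to the top (height 2r): Mgh = Mg(2r) + (3/4)M·gr.
Thus h_min = 2r + (1+k)r/2 = r(2 + 1.5/2) = 0.395 × 2.75 ≈ 1.09 m.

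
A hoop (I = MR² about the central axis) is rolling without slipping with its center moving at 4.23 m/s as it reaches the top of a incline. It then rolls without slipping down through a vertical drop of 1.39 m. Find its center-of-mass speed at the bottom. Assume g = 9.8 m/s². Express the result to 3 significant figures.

v ≈ 5.61 m/s

The moment of inertia is MR², giving k ≡ I/(MR²) = 1.
Pure rolling means v = ωR; then KE = ½Mv² + ½I(v/R)² = ½(1+k)Mv² = Mv².
Energy conservation: Mv₀² + Mgh = Mv², so v² = v₀² + 2gh/(1+k).
v = √(4.23² + 2×9.8×1.39/2) = √31.51 ≈ 5.61 m/s.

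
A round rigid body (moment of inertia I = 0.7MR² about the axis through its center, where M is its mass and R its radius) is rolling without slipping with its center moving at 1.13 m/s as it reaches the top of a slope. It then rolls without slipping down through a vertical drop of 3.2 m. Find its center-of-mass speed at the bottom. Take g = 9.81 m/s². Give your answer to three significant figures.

With I = 0.7MR², the ratio k = I/(MR²) is 0.7.
Pure rolling means v = ωR; then KE = ½Mv² + ½I(v/R)² = ½(1+k)Mv² = (17/20)Mv².
Conserving energy between top and bottom: (17/20)Mv² = (17/20)Mv₀² + Mgh, hence v² = v₀² + 2gh/(1+k).
v = √(1.13² + 2×9.81×3.2/1.7) = √38.21 ≈ 6.18 m/s.

v ≈ 6.18 m/s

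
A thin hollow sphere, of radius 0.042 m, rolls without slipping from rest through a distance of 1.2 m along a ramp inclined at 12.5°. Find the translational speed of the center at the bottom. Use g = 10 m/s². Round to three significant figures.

Here I = (2/3)MR², so the shape factor k = I/(MR²) = 2/3.
The rolling condition ω = v/R makes the rotational term ½I(v/R)² = ½kMv², so KE_total = ½(1+k)Mv² = (5/6)Mv².
The vertical drop is h = L sinθ = 1.2 × sin12.5° = 0.2597 m.
Energy conservation: Mgh = (5/6)Mv², so v = √(2gh/(1+k)) = √(2 × 10 × 0.2597 / 1.667) ≈ 1.77 m/s.

v ≈ 1.77 m/s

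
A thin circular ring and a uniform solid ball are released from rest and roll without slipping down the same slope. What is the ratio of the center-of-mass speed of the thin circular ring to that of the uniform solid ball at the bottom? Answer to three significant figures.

Each satisfies Mgh = ½(1+k)Mv² with k = I/(MR²), so v ∝ 1/√(1+k).
For the thin circular ring k = 1; for the uniform solid ball k = 0.4.
v₁/v₂ = √((1+k₂)/(1+k₁)) = √(1.4/2) ≈ 0.837.

v_ratio ≈ 0.837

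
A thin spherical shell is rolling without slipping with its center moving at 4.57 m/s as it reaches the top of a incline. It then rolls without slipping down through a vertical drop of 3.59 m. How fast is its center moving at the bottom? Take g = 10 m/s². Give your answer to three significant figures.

Here I = (2/3)MR², so the shape factor k = I/(MR²) = 2/3.
The rolling condition ω = v/R makes the rotational term ½I(v/R)² = ½kMv², so KE_total = ½(1+k)Mv² = (5/6)Mv².
Conserving energy between top and bottom: (5/6)Mv² = (5/6)Mv₀² + Mgh, hence v² = v₀² + 2gh/(1+k).
v = √(4.57² + 2×10×3.59/1.667) = √63.96 ≈ 8.00 m/s.

v ≈ 8.00 m/s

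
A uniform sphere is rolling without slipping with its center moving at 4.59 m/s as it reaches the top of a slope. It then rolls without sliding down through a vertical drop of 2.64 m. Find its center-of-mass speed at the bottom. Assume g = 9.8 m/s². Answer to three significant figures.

With I = (2/5)MR², the ratio k = I/(MR²) is 0.4.
The rolling condition ω = v/R makes the rotational term ½I(v/R)² = ½kMv², so KE_total = ½(1+k)Mv² = (7/10)Mv².
Energy conservation: (7/10)Mv₀² + Mgh = (7/10)Mv², so v² = v₀² + 2gh/(1+k).
v = √(4.59² + 2×9.8×2.64/1.4) = √58.03 ≈ 7.62 m/s.

v ≈ 7.62 m/s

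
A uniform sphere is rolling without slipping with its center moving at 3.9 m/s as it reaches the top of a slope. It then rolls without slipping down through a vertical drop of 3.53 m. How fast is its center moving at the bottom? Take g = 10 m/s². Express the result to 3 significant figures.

v ≈ 8.10 m/s

The moment of inertia is (2/5)MR², giving k ≡ I/(MR²) = 0.4.
Since it rolls without slipping, ω = v/R and KE = ½Mv² + ½Iω² = ½(1+k)Mv² = (7/10)Mv².
Conserving energy between top and bottom: (7/10)Mv² = (7/10)Mv₀² + Mgh, hence v² = v₀² + 2gh/(1+k).
v = √(3.9² + 2×10×3.53/1.4) = √65.64 ≈ 8.10 m/s.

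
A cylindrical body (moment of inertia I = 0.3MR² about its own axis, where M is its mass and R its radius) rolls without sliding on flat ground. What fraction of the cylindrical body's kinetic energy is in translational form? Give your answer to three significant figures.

fraction ≈ 0.769

With I = 0.3MR², the ratio k = I/(MR²) is 0.3.
Since ω = v/R, the translational part is ½Mv² and the rotational part is ½I(v/R)² = ½kMv²; the total is ½(1+k)Mv².
The translational fraction is therefore 1/(1+k) = 1/1.3 ≈ 0.769.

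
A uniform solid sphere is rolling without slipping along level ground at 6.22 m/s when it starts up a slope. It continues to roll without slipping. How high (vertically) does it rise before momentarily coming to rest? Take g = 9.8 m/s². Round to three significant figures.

h ≈ 2.76 m

With I = (2/5)MR², the ratio k = I/(MR²) is 0.4.
Since it rolls without slipping, ω = v/R and KE = ½Mv² + ½Iω² = ½(1+k)Mv² = (7/10)Mv².
At the top the kinetic energy is zero, so (7/10)Mv₀² = Mgh.
Thus h = (1+k)v₀²/(2g) = 1.4 × 6.22² / (2 × 9.8) ≈ 2.76 m.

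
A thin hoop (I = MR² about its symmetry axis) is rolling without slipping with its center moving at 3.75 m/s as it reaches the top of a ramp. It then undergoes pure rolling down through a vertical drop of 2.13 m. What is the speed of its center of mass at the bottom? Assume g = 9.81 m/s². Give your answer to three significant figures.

For this body I = MR², i.e. k = I/(MR²) = 1.
Rolling without slipping gives ω = v/R, so the total kinetic energy is ½Mv² + ½Iω² = ½(1+k)Mv² = Mv².
Conserving energy between top and bottom: Mv² = Mv₀² + Mgh, hence v² = v₀² + 2gh/(1+k).
v = √(3.75² + 2×9.81×2.13/2) = √34.96 ≈ 5.91 m/s.

v ≈ 5.91 m/s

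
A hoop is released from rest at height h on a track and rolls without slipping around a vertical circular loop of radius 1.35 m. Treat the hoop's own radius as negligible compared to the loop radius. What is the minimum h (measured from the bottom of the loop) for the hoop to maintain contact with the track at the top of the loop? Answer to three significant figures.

Here I = MR², so the shape factor k = I/(MR²) = 1.
At the top, contact is just lost when gravity alone supplies the centripetal force: Mg = Mv_top²/r, i.e. v_top² = gr.
With ω = v/R, the kinetic energy at speed v is ½(1+k)Mv² = Mv².
Energy conservation from release (height h) to the top (height 2r): Mgh = Mg(2r) + M·gr.
Thus h_min = 2r + (1+k)r/2 = r(2 + 2/2) = 1.35 × 3 ≈ 4.05 m.

h_min ≈ 4.05 m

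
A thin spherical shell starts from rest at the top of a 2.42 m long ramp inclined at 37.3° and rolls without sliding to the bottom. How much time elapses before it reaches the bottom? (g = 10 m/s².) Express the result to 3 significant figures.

t ≈ 1.15 s

With I = (2/3)MR², the ratio k = I/(MR²) is 2/3.
Along the incline Mg sinθ − f = Ma, and torque about the center fR = Iα = kMR²(a/R) gives f = kMa.
Hence a = g sinθ/(1+k) = 10×sin37.3°/1.667 = 3.636 m/s².
Starting from rest, L = ½at², so t = √(2L/a) = √(2×2.42/3.636) ≈ 1.15 s.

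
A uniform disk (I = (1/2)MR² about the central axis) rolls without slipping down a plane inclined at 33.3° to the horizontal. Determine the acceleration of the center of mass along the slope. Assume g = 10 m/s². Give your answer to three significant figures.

a ≈ 3.66 m/s²

With I = (1/2)MR², the ratio k = I/(MR²) is 0.5.
Newton's second law down the slope: Mg sinθ − f = Ma. The torque equation fR = Iα (with α = a/R) gives f = kMa.
Eliminating f: Mg sinθ = (1+k)Ma, so a = g sinθ/(1+k) = 10 × sin33.3° / 1.5 ≈ 3.66 m/s².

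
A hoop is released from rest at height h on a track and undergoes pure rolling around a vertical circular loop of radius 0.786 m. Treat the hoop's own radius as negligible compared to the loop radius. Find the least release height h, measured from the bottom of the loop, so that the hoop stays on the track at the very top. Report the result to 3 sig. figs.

h_min ≈ 2.36 m

Here I = MR², so the shape factor k = I/(MR²) = 1.
At the top, contact is just lost when gravity alone supplies the centripetal force: Mg = Mv_top²/r, i.e. v_top² = gr.
With ω = v/R, the kinetic energy at speed v is ½(1+k)Mv² = Mv².
Energy conservation from release (height h) to the top (height 2r): Mgh = Mg(2r) + M·gr.
Thus h_min = 2r + (1+k)r/2 = r(2 + 2/2) = 0.786 × 3 ≈ 2.36 m.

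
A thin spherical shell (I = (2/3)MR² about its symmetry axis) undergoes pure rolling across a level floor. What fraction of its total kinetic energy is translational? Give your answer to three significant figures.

fraction ≈ 0.600

The moment of inertia is (2/3)MR², giving k ≡ I/(MR²) = 2/3.
With ω = v/R, KE_trans = ½Mv² and KE_rot = ½Iω² = ½kMv², so KE_total = ½(1+k)Mv².
The translational fraction is therefore 1/(1+k) = 1/1.667 ≈ 0.600.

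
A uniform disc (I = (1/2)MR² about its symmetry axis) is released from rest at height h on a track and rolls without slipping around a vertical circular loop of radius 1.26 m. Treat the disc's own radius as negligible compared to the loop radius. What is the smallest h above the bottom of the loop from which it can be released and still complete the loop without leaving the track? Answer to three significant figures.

With I = (1/2)MR², the ratio k = I/(MR²) is 0.5.
At the top of the loop, the minimum-contact condition is Mg = Mv_top²/r, so v_top² = gr.
With ω = v/R, the kinetic energy at speed v is ½(1+k)Mv² = (3/4)Mv².
Energy conservation from release (height h) to the top (height 2r): Mgh = Mg(2r) + (3/4)M·gr.
Thus h_min = 2r + (1+k)r/2 = r(2 + 1.5/2) = 1.26 × 2.75 ≈ 3.47 m.

h_min ≈ 3.47 m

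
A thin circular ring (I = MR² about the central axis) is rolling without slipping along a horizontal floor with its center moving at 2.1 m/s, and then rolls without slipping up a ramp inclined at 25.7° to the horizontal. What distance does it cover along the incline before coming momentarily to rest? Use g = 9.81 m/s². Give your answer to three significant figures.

d ≈ 1.04 m

For this body I = MR², i.e. k = I/(MR²) = 1.
The rolling condition ω = v/R makes the rotational term ½I(v/R)² = ½kMv², so KE_total = ½(1+k)Mv² = Mv².
Setting this equal to Mgh gives the vertical rise h = (1+k)v₀²/(2g) = 2×2.1²/(2×9.81) = 0.4495 m.
Along the incline, d = h/sinθ = 0.4495/sin25.7° ≈ 1.04 m.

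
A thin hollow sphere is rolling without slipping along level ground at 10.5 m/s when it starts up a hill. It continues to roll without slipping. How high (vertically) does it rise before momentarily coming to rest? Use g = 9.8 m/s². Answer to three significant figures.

Here I = (2/3)MR², so the shape factor k = I/(MR²) = 2/3.
Since it rolls without slipping, ω = v/R and KE = ½Mv² + ½Iω² = ½(1+k)Mv² = (5/6)Mv².
At the top the kinetic energy is zero, so (5/6)Mv₀² = Mgh.
Thus h = (1+k)v₀²/(2g) = 1.667 × 10.5² / (2 × 9.8) ≈ 9.38 m.

h ≈ 9.38 m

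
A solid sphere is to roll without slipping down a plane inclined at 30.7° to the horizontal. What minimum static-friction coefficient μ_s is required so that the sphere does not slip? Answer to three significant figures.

Here I = (2/5)MR², so the shape factor k = I/(MR²) = 0.4.
Newton's second law down the slope: Mg sinθ − f = Ma. The torque equation fR = Iα (with α = a/R) gives f = kMa.
These give a = g sinθ/(1+k) and the required friction f = kMg sinθ/(1+k).
The normal force is N = Mg cosθ, so μ_min = f/N = k tanθ/(1+k).
μ_min = 0.4 × tan30.7° / 1.4 ≈ 0.170.

μ_min ≈ 0.170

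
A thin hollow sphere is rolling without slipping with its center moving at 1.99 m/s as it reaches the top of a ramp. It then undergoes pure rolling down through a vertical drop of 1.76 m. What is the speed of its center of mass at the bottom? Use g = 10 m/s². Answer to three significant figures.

Here I = (2/3)MR², so the shape factor k = I/(MR²) = 2/3.
Rolling without slipping gives ω = v/R, so the total kinetic energy is ½Mv² + ½Iω² = ½(1+k)Mv² = (5/6)Mv².
Conserving energy between top and bottom: (5/6)Mv² = (5/6)Mv₀² + Mgh, hence v² = v₀² + 2gh/(1+k).
v = √(1.99² + 2×10×1.76/1.667) = √25.08 ≈ 5.01 m/s.

v ≈ 5.01 m/s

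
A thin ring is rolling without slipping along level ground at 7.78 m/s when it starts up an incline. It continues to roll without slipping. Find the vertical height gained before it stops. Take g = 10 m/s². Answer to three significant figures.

h ≈ 6.05 m

For this body I = MR², i.e. k = I/(MR²) = 1.
Pure rolling means v = ωR; then KE = ½Mv² + ½I(v/R)² = ½(1+k)Mv² = Mv².
All of this converts to potential energy at the highest point: Mv₀² = Mgh.
Thus h = (1+k)v₀²/(2g) = 2 × 7.78² / (2 × 10) ≈ 6.05 m.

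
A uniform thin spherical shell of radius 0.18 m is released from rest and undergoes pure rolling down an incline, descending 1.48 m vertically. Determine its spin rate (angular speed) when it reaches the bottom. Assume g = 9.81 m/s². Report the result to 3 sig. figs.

For this body I = (2/3)MR², i.e. k = I/(MR²) = 2/3.
Rolling without slipping gives ω = v/R, so the total kinetic energy is ½Mv² + ½Iω² = ½(1+k)Mv² = (5/6)Mv².
Energy conservation Mgh = ½(1+k)Mv² gives v = √(2gh/(1+k)) = √(2 × 9.81 × 1.48 / 1.667) = 4.174 m/s.
The angular speed follows from ω = v/R = 4.174/0.18 ≈ 23.2 rad/s.

ω ≈ 23.2 rad/s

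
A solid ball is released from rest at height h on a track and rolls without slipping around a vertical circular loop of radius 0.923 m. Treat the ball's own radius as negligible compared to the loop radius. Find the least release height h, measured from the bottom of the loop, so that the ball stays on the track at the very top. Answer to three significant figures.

Here I = (2/5)MR², so the shape factor k = I/(MR²) = 0.4.
At the top of the loop, the minimum-contact condition is Mg = Mv_top²/r, so v_top² = gr.
With ω = v/R, the kinetic energy at speed v is ½(1+k)Mv² = (7/10)Mv².
Energy conservation from release (height h) to the top (height 2r): Mgh = Mg(2r) + (7/10)M·gr.
Thus h_min = 2r + (1+k)r/2 = r(2 + 1.4/2) = 0.923 × 2.7 ≈ 2.49 m.

h_min ≈ 2.49 m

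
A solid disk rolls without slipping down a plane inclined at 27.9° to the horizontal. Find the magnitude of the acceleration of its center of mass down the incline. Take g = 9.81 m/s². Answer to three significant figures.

a ≈ 3.06 m/s²

The moment of inertia is (1/2)MR², giving k ≡ I/(MR²) = 0.5.
Newton's second law down the slope: Mg sinθ − f = Ma. The torque equation fR = Iα (with α = a/R) gives f = kMa.
Eliminating f: Mg sinθ = (1+k)Ma, so a = g sinθ/(1+k) = 9.81 × sin27.9° / 1.5 ≈ 3.06 m/s².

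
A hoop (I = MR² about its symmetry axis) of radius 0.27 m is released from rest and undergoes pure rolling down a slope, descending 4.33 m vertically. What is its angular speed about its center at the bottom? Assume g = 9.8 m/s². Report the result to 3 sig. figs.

ω ≈ 24.1 rad/s

For this body I = MR², i.e. k = I/(MR²) = 1.
Since it rolls without slipping, ω = v/R and KE = ½Mv² + ½Iω² = ½(1+k)Mv² = Mv².
Energy conservation Mgh = ½(1+k)Mv² gives v = √(2gh/(1+k)) = √(2 × 9.8 × 4.33 / 2) = 6.514 m/s.
The angular speed follows from ω = v/R = 6.514/0.27 ≈ 24.1 rad/s.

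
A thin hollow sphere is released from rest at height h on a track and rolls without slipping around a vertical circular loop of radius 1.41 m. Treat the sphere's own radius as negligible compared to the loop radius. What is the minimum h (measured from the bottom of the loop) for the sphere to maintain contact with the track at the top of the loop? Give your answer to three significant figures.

h_min ≈ 4.00 m

With I = (2/3)MR², the ratio k = I/(MR²) is 2/3.
At the top, contact is just lost when gravity alone supplies the centripetal force: Mg = Mv_top²/r, i.e. v_top² = gr.
With ω = v/R, the kinetic energy at speed v is ½(1+k)Mv² = (5/6)Mv².
Energy conservation from release (height h) to the top (height 2r): Mgh = Mg(2r) + (5/6)M·gr.
Thus h_min = 2r + (1+k)r/2 = r(2 + 1.667/2) = 1.41 × 2.833 ≈ 4.00 m.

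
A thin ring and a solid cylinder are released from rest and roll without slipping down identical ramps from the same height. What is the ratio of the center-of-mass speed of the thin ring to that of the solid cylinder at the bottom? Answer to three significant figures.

Each satisfies Mgh = ½(1+k)Mv² with k = I/(MR²), so v ∝ 1/√(1+k).
For the thin ring k = 1; for the solid cylinder k = 0.5.
v₁/v₂ = √((1+k₂)/(1+k₁)) = √(1.5/2) ≈ 0.866.

v_ratio ≈ 0.866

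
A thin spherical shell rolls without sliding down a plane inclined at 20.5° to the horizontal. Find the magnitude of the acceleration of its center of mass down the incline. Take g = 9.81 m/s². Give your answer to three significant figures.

With I = (2/3)MR², the ratio k = I/(MR²) is 2/3.
Along the incline Mg sinθ − f = Ma, and torque about the center fR = Iα = kMR²(a/R) gives f = kMa.
Eliminating f: Mg sinθ = (1+k)Ma, so a = g sinθ/(1+k) = 9.81 × sin20.5° / 1.667 ≈ 2.06 m/s².

a ≈ 2.06 m/s²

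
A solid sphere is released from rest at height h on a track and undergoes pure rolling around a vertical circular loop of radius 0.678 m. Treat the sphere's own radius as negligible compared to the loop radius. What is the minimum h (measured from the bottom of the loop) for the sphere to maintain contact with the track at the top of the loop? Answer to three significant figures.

For this body I = (2/5)MR², i.e. k = I/(MR²) = 0.4.
At the top of the loop, the minimum-contact condition is Mg = Mv_top²/r, so v_top² = gr.
With ω = v/R, the kinetic energy at speed v is ½(1+k)Mv² = (7/10)Mv².
Energy conservation from release (height h) to the top (height 2r): Mgh = Mg(2r) + (7/10)M·gr.
Thus h_min = 2r + (1+k)r/2 = r(2 + 1.4/2) = 0.678 × 2.7 ≈ 1.83 m.

h_min ≈ 1.83 m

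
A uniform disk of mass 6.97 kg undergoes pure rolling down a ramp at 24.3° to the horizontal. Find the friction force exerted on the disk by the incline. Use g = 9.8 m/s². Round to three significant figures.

f ≈ 9.37 N

Here I = (1/2)MR², so the shape factor k = I/(MR²) = 0.5.
Translational: Mg sinθ − f = Ma. Rotational about the CM: fR = Iα = kMRa, so f = kMa.
Combining, a = g sinθ/(1+k) and f = kMa = kMg sinθ/(1+k).
f = 0.5 × 6.97 × 9.8 × sin24.3° / 1.5 ≈ 9.37 N.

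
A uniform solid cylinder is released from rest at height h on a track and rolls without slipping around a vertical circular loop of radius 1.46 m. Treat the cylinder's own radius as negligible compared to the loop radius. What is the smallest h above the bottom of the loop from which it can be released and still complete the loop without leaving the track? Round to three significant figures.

With I = (1/2)MR², the ratio k = I/(MR²) is 0.5.
At the top, contact is just lost when gravity alone supplies the centripetal force: Mg = Mv_top²/r, i.e. v_top² = gr.
With ω = v/R, the kinetic energy at speed v is ½(1+k)Mv² = (3/4)Mv².
Energy conservation from release (height h) to the top (height 2r): Mgh = Mg(2r) + (3/4)M·gr.
Thus h_min = 2r + (1+k)r/2 = r(2 + 1.5/2) = 1.46 × 2.75 ≈ 4.02 m.

h_min ≈ 4.02 m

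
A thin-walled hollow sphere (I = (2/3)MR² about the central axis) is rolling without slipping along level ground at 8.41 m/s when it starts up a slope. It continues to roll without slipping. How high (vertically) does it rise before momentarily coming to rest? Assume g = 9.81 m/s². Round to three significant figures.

With I = (2/3)MR², the ratio k = I/(MR²) is 2/3.
Pure rolling means v = ωR; then KE = ½Mv² + ½I(v/R)² = ½(1+k)Mv² = (5/6)Mv².
At the top the kinetic energy is zero, so (5/6)Mv₀² = Mgh.
Thus h = (1+k)v₀²/(2g) = 1.667 × 8.41² / (2 × 9.81) ≈ 6.01 m.

h ≈ 6.01 m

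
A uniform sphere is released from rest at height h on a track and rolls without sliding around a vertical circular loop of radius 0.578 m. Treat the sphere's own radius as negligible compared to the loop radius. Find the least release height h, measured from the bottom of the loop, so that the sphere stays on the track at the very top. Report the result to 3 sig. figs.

With I = (2/5)MR², the ratio k = I/(MR²) is 0.4.
At the top of the loop, the minimum-contact condition is Mg = Mv_top²/r, so v_top² = gr.
With ω = v/R, the kinetic energy at speed v is ½(1+k)Mv² = (7/10)Mv².
Energy conservation from release (height h) to the top (height 2r): Mgh = Mg(2r) + (7/10)M·gr.
Thus h_min = 2r + (1+k)r/2 = r(2 + 1.4/2) = 0.578 × 2.7 ≈ 1.56 m.

h_min ≈ 1.56 m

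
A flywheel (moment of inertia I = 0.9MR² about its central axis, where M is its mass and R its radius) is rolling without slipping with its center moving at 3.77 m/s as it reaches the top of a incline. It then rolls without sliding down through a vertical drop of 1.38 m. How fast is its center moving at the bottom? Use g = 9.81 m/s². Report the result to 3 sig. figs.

v ≈ 5.34 m/s

The moment of inertia is 0.9MR², giving k ≡ I/(MR²) = 0.9.
Rolling without slipping gives ω = v/R, so the total kinetic energy is ½Mv² + ½Iω² = ½(1+k)Mv² = (19/20)Mv².
Energy conservation: (19/20)Mv₀² + Mgh = (19/20)Mv², so v² = v₀² + 2gh/(1+k).
v = √(3.77² + 2×9.81×1.38/1.9) = √28.46 ≈ 5.34 m/s.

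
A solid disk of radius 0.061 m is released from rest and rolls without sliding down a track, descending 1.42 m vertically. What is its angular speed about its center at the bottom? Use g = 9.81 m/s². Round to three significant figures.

For this body I = (1/2)MR², i.e. k = I/(MR²) = 0.5.
Pure rolling means v = ωR; then KE = ½Mv² + ½I(v/R)² = ½(1+k)Mv² = (3/4)Mv².
Energy conservation Mgh = ½(1+k)Mv² gives v = √(2gh/(1+k)) = √(2 × 9.81 × 1.42 / 1.5) = 4.31 m/s.
The angular speed follows from ω = v/R = 4.31/0.061 ≈ 70.7 rad/s.

ω ≈ 70.7 rad/s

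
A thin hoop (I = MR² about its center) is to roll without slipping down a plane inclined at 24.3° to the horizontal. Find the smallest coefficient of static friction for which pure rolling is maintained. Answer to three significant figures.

With I = MR², the ratio k = I/(MR²) is 1.
Along the incline Mg sinθ − f = Ma, and torque about the center fR = Iα = kMR²(a/R) gives f = kMa.
These give a = g sinθ/(1+k) and the required friction f = kMg sinθ/(1+k).
The normal force is N = Mg cosθ, so μ_min = f/N = k tanθ/(1+k).
μ_min = 1 × tan24.3° / 2 ≈ 0.226.

μ_min ≈ 0.226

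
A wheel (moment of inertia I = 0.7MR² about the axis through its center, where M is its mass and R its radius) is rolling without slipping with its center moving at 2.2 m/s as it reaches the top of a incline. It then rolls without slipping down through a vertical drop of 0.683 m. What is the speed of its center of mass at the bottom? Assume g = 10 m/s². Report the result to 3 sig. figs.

v ≈ 3.59 m/s

The moment of inertia is 0.7MR², giving k ≡ I/(MR²) = 0.7.
Rolling without slipping gives ω = v/R, so the total kinetic energy is ½Mv² + ½Iω² = ½(1+k)Mv² = (17/20)Mv².
Energy conservation: (17/20)Mv₀² + Mgh = (17/20)Mv², so v² = v₀² + 2gh/(1+k).
v = √(2.2² + 2×10×0.683/1.7) = √12.88 ≈ 3.59 m/s.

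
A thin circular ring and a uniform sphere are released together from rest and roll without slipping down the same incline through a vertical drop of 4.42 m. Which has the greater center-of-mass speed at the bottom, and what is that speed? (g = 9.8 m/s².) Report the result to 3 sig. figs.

the uniform sphere, at v ≈ 7.87 m/s

For rolling without slipping, Mgh = ½(1+k)Mv² where k = I/(MR²), so v = √(2gh/(1+k)).
Thin circular ring: k = 1, giving v = √(2×9.8×4.42/2) = 6.581 m/s.
Uniform sphere: k = 0.4, giving v = √(2×9.8×4.42/1.4) = 7.866 m/s.
The smaller k wins: the uniform sphere, at ≈ 7.87 m/s.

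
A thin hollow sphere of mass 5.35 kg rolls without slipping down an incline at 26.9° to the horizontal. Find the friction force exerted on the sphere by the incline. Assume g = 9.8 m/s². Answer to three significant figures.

f ≈ 9.49 N

For this body I = (2/3)MR², i.e. k = I/(MR²) = 2/3.
Along the incline Mg sinθ − f = Ma, and torque about the center fR = Iα = kMR²(a/R) gives f = kMa.
Combining, a = g sinθ/(1+k) and f = kMa = kMg sinθ/(1+k).
f = (2/3) × 5.35 × 9.8 × sin26.9° / 1.667 ≈ 9.49 N.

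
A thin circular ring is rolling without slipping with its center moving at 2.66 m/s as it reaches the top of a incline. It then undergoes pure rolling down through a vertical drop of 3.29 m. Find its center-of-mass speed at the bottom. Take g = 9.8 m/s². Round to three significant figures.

The moment of inertia is MR², giving k ≡ I/(MR²) = 1.
The rolling condition ω = v/R makes the rotational term ½I(v/R)² = ½kMv², so KE_total = ½(1+k)Mv² = Mv².
Conserving energy between top and bottom: Mv² = Mv₀² + Mgh, hence v² = v₀² + 2gh/(1+k).
v = √(2.66² + 2×9.8×3.29/2) = √39.32 ≈ 6.27 m/s.

v ≈ 6.27 m/s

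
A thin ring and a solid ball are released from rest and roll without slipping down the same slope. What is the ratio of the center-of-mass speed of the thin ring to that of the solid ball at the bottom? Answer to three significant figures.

Each satisfies Mgh = ½(1+k)Mv² with k = I/(MR²), so v ∝ 1/√(1+k).
For the thin ring k = 1; for the solid ball k = 0.4.
v₁/v₂ = √((1+k₂)/(1+k₁)) = √(1.4/2) ≈ 0.837.

v_ratio ≈ 0.837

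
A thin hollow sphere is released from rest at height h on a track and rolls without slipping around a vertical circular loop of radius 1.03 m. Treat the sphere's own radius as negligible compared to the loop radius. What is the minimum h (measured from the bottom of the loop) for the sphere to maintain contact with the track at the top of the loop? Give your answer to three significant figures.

With I = (2/3)MR², the ratio k = I/(MR²) is 2/3.
At the top of the loop, the minimum-contact condition is Mg = Mv_top²/r, so v_top² = gr.
With ω = v/R, the kinetic energy at speed v is ½(1+k)Mv² = (5/6)Mv².
Energy conservation from release (height h) to the top (height 2r): Mgh = Mg(2r) + (5/6)M·gr.
Thus h_min = 2r + (1+k)r/2 = r(2 + 1.667/2) = 1.03 × 2.833 ≈ 2.92 m.

h_min ≈ 2.92 m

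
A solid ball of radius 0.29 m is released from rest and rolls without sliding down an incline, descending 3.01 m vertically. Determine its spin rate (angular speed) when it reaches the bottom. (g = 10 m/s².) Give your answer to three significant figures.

ω ≈ 22.6 rad/s

For this body I = (2/5)MR², i.e. k = I/(MR²) = 0.4.
Since it rolls without slipping, ω = v/R and KE = ½Mv² + ½Iω² = ½(1+k)Mv² = (7/10)Mv².
Energy conservation Mgh = ½(1+k)Mv² gives v = √(2gh/(1+k)) = √(2 × 10 × 3.01 / 1.4) = 6.557 m/s.
The angular speed follows from ω = v/R = 6.557/0.29 ≈ 22.6 rad/s.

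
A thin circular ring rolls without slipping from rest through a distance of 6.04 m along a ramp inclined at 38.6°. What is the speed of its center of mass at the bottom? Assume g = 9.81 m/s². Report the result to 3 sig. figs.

v ≈ 6.08 m/s

The moment of inertia is MR², giving k ≡ I/(MR²) = 1.
The rolling condition ω = v/R makes the rotational term ½I(v/R)² = ½kMv², so KE_total = ½(1+k)Mv² = Mv².
The vertical drop is h = L sinθ = 6.04 × sin38.6° = 3.768 m.
Energy conservation: Mgh = Mv², so v = √(2gh/(1+k)) = √(2 × 9.81 × 3.768 / 2) ≈ 6.08 m/s.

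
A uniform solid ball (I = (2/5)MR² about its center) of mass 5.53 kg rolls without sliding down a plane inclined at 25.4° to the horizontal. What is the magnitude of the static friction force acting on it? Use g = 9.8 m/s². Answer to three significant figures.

For this body I = (2/5)MR², i.e. k = I/(MR²) = 0.4.
Newton's second law down the slope: Mg sinθ − f = Ma. The torque equation fR = Iα (with α = a/R) gives f = kMa.
Combining, a = g sinθ/(1+k) and f = kMa = kMg sinθ/(1+k).
f = 0.4 × 5.53 × 9.8 × sin25.4° / 1.4 ≈ 6.64 N.

f ≈ 6.64 N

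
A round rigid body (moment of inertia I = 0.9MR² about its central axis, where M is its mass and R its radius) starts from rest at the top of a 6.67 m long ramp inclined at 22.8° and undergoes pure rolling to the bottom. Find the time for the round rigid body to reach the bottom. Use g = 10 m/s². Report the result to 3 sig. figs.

Here I = 0.9MR², so the shape factor k = I/(MR²) = 0.9.
Translational: Mg sinθ − f = Ma. Rotational about the CM: fR = Iα = kMRa, so f = kMa.
Hence a = g sinθ/(1+k) = 10×sin22.8°/1.9 = 2.04 m/s².
With constant a from rest, t = √(2L/a) = √(2·6.67/2.04) ≈ 2.56 s.

t ≈ 2.56 s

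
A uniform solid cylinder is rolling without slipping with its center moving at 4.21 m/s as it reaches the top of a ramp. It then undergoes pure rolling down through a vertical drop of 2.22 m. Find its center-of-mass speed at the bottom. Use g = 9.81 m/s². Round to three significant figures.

The moment of inertia is (1/2)MR², giving k ≡ I/(MR²) = 0.5.
Since it rolls without slipping, ω = v/R and KE = ½Mv² + ½Iω² = ½(1+k)Mv² = (3/4)Mv².
Conserving energy between top and bottom: (3/4)Mv² = (3/4)Mv₀² + Mgh, hence v² = v₀² + 2gh/(1+k).
v = √(4.21² + 2×9.81×2.22/1.5) = √46.76 ≈ 6.84 m/s.

v ≈ 6.84 m/s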